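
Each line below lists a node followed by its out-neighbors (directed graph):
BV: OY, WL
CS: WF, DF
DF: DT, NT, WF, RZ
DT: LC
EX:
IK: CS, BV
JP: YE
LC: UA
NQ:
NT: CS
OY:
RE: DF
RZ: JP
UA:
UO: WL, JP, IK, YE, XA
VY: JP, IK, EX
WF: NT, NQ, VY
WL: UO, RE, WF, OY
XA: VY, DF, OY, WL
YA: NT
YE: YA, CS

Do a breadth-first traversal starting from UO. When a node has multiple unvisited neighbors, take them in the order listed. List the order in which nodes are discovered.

Visit UO; enqueue WL, JP, IK, YE, XA → queue [WL, JP, IK, YE, XA]
Visit WL; enqueue RE, WF, OY → queue [JP, IK, YE, XA, RE, WF, OY]
Visit JP → queue [IK, YE, XA, RE, WF, OY]
Visit IK; enqueue CS, BV → queue [YE, XA, RE, WF, OY, CS, BV]
Visit YE; enqueue YA → queue [XA, RE, WF, OY, CS, BV, YA]
Visit XA; enqueue VY, DF → queue [RE, WF, OY, CS, BV, YA, VY, DF]
Visit RE → queue [WF, OY, CS, BV, YA, VY, DF]
Visit WF; enqueue NT, NQ → queue [OY, CS, BV, YA, VY, DF, NT, NQ]
Visit OY → queue [CS, BV, YA, VY, DF, NT, NQ]
Visit CS → queue [BV, YA, VY, DF, NT, NQ]
Visit BV → queue [YA, VY, DF, NT, NQ]
Visit YA → queue [VY, DF, NT, NQ]
Visit VY; enqueue EX → queue [DF, NT, NQ, EX]
Visit DF; enqueue DT, RZ → queue [NT, NQ, EX, DT, RZ]
Visit NT → queue [NQ, EX, DT, RZ]
Visit NQ → queue [EX, DT, RZ]
Visit EX → queue [DT, RZ]
Visit DT; enqueue LC → queue [RZ, LC]
Visit RZ → queue [LC]
Visit LC; enqueue UA → queue [UA]
Visit UA → queue []

UO -> WL -> JP -> IK -> YE -> XA -> RE -> WF -> OY -> CS -> BV -> YA -> VY -> DF -> NT -> NQ -> EX -> DT -> RZ -> LC -> UA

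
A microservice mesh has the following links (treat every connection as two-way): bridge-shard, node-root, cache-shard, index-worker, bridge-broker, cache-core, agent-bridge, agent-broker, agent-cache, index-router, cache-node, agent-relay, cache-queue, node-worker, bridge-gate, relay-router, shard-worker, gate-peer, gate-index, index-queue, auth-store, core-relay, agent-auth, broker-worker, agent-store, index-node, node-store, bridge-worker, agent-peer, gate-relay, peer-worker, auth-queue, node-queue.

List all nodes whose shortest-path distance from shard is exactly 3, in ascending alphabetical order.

auth, relay, root, router, store

Level 0: shard
Level 1: bridge, cache, worker
Level 2: agent, broker, core, gate, index, node, peer, queue
Level 3: auth, relay, root, router, store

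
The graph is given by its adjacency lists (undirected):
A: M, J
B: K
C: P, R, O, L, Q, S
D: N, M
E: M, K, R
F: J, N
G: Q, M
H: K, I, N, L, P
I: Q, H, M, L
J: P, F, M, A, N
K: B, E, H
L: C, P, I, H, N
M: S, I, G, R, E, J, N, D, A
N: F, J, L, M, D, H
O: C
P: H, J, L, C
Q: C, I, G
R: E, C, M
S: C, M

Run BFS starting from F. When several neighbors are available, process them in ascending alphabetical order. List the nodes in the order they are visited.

F -> J -> N -> A -> M -> P -> D -> H -> L -> E -> G -> I -> R -> S -> C -> K -> Q -> O -> B

Visit F; enqueue J, N → queue [J, N]
Visit J; enqueue A, M, P → queue [N, A, M, P]
Visit N; enqueue D, H, L → queue [A, M, P, D, H, L]
Visit A → queue [M, P, D, H, L]
Visit M; enqueue E, G, I, R, S → queue [P, D, H, L, E, G, I, R, S]
Visit P; enqueue C → queue [D, H, L, E, G, I, R, S, C]
Visit D → queue [H, L, E, G, I, R, S, C]
Visit H; enqueue K → queue [L, E, G, I, R, S, C, K]
Visit L → queue [E, G, I, R, S, C, K]
Visit E → queue [G, I, R, S, C, K]
Visit G; enqueue Q → queue [I, R, S, C, K, Q]
Visit I → queue [R, S, C, K, Q]
Visit R → queue [S, C, K, Q]
Visit S → queue [C, K, Q]
Visit C; enqueue O → queue [K, Q, O]
Visit K; enqueue B → queue [Q, O, B]
Visit Q → queue [O, B]
Visit O → queue [B]
Visit B → queue []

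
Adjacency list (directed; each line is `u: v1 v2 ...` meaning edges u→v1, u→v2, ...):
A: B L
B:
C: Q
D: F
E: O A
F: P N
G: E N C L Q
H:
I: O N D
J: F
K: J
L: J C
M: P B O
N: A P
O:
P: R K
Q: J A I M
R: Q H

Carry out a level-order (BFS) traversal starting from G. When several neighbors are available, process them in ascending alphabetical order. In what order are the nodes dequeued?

Visit G; enqueue C, E, L, N, Q → queue [C, E, L, N, Q]
Visit C → queue [E, L, N, Q]
Visit E; enqueue A, O → queue [L, N, Q, A, O]
Visit L; enqueue J → queue [N, Q, A, O, J]
Visit N; enqueue P → queue [Q, A, O, J, P]
Visit Q; enqueue I, M → queue [A, O, J, P, I, M]
Visit A; enqueue B → queue [O, J, P, I, M, B]
Visit O → queue [J, P, I, M, B]
Visit J; enqueue F → queue [P, I, M, B, F]
Visit P; enqueue K, R → queue [I, M, B, F, K, R]
Visit I; enqueue D → queue [M, B, F, K, R, D]
Visit M → queue [B, F, K, R, D]
Visit B → queue [F, K, R, D]
Visit F → queue [K, R, D]
Visit K → queue [R, D]
Visit R; enqueue H → queue [D, H]
Visit D → queue [H]
Visit H → queue []

G, C, E, L, N, Q, A, O, J, P, I, M, B, F, K, R, D, H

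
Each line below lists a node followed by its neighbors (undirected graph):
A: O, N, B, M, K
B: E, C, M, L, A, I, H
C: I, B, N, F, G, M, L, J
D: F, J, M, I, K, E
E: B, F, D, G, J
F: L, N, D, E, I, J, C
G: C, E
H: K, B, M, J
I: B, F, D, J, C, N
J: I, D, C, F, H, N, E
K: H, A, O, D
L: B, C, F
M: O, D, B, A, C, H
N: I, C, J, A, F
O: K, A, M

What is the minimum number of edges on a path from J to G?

Level 0: J
Level 1: C, D, E, F, H, I, N
Level 2: A, B, G, K, L, M
Level 3: O
G first appears at level 2.

2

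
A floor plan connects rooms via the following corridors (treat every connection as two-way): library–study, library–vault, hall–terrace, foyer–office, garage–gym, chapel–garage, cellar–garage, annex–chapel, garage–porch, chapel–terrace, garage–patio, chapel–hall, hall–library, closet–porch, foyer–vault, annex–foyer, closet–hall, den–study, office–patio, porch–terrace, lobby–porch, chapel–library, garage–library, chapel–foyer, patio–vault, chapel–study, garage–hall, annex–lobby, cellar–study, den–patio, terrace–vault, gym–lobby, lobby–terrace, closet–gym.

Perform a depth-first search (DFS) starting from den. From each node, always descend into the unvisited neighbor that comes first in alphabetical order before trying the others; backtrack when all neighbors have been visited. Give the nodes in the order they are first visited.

den, patio, garage, cellar, study, chapel, annex, foyer, office, vault, library, hall, closet, gym, lobby, porch, terrace

Visit den
den → patio
patio → garage
garage → cellar
cellar → study
study → chapel
chapel → annex
annex → foyer
foyer → office
foyer → vault
vault → library
library → hall
hall → closet
closet → gym
gym → lobby
lobby → porch
porch → terrace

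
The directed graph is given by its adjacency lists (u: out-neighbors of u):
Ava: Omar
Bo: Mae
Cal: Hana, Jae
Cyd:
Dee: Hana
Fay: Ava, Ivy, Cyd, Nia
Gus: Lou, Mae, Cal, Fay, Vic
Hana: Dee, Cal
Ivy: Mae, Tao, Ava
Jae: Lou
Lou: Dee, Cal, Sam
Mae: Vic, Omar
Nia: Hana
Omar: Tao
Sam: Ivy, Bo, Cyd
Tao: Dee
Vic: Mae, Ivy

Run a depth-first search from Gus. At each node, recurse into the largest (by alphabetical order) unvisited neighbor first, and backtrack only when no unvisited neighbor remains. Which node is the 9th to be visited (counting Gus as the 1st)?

Jae

Visit Gus
Gus → Vic
Vic → Mae
Mae → Omar
Omar → Tao
Tao → Dee
Dee → Hana
Hana → Cal
Cal → Jae
Jae → Lou
Lou → Sam
Sam → Ivy
Ivy → Ava
Sam → Cyd
Sam → Bo
Gus → Fay
Fay → Nia

Visit order: Gus, Vic, Mae, Omar, Tao, Dee, Hana, Cal, Jae, Lou, Sam, Ivy, Ava, Cyd, Bo, Fay, Nia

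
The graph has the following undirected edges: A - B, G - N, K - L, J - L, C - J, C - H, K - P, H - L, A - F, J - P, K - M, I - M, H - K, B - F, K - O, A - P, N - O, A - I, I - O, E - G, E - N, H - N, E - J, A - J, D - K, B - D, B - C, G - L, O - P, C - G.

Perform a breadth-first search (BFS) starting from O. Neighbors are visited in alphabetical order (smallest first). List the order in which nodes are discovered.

Visit O; enqueue I, K, N, P → queue [I, K, N, P]
Visit I; enqueue A, M → queue [K, N, P, A, M]
Visit K; enqueue D, H, L → queue [N, P, A, M, D, H, L]
Visit N; enqueue E, G → queue [P, A, M, D, H, L, E, G]
Visit P; enqueue J → queue [A, M, D, H, L, E, G, J]
Visit A; enqueue B, F → queue [M, D, H, L, E, G, J, B, F]
Visit M → queue [D, H, L, E, G, J, B, F]
Visit D → queue [H, L, E, G, J, B, F]
Visit H; enqueue C → queue [L, E, G, J, B, F, C]
Visit L → queue [E, G, J, B, F, C]
Visit E → queue [G, J, B, F, C]
Visit G → queue [J, B, F, C]
Visit J → queue [B, F, C]
Visit B → queue [F, C]
Visit F → queue [C]
Visit C → queue []

O -> I -> K -> N -> P -> A -> M -> D -> H -> L -> E -> G -> J -> B -> F -> C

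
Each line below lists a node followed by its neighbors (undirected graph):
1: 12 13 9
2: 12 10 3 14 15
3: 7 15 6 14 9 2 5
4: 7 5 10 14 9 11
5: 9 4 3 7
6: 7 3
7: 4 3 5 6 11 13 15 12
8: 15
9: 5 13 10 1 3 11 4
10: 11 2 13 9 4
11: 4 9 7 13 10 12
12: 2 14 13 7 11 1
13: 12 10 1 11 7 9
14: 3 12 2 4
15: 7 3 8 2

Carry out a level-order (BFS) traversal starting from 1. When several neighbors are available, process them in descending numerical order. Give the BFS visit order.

Visit 1; enqueue 13, 12, 9 → queue [13, 12, 9]
Visit 13; enqueue 11, 10, 7 → queue [12, 9, 11, 10, 7]
Visit 12; enqueue 14, 2 → queue [9, 11, 10, 7, 14, 2]
Visit 9; enqueue 5, 4, 3 → queue [11, 10, 7, 14, 2, 5, 4, 3]
Visit 11 → queue [10, 7, 14, 2, 5, 4, 3]
Visit 10 → queue [7, 14, 2, 5, 4, 3]
Visit 7; enqueue 15, 6 → queue [14, 2, 5, 4, 3, 15, 6]
Visit 14 → queue [2, 5, 4, 3, 15, 6]
Visit 2 → queue [5, 4, 3, 15, 6]
Visit 5 → queue [4, 3, 15, 6]
Visit 4 → queue [3, 15, 6]
Visit 3 → queue [15, 6]
Visit 15; enqueue 8 → queue [6, 8]
Visit 6 → queue [8]
Visit 8 → queue []

1 13 12 9 11 10 7 14 2 5 4 3 15 6 8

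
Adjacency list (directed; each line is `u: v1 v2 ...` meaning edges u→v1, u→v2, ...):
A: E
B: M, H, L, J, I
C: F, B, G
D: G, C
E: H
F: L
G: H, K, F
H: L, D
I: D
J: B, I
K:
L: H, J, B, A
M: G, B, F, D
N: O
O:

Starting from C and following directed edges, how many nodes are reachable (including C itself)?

13

BFS from C visits: C, F, B, G, L, M, H, J, I, K, A, D, E
Reachable nodes: 13 of 15 total.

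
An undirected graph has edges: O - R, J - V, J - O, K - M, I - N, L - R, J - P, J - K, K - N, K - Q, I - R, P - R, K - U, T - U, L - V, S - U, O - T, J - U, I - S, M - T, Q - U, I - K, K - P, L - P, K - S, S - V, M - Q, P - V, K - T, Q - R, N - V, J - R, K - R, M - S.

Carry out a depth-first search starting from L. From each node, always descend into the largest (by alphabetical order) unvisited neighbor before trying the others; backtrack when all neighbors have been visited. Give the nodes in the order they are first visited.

L, V, S, U, T, O, R, Q, M, K, P, J, N, I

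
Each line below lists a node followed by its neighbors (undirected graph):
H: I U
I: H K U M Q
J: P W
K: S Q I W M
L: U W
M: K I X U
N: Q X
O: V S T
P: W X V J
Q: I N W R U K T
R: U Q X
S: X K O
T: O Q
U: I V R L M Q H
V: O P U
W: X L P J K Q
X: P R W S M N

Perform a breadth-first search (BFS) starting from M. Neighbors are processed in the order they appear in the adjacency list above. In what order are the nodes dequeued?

M K I X U S Q W H P R N V L O T J

Visit M; enqueue K, I, X, U → queue [K, I, X, U]
Visit K; enqueue S, Q, W → queue [I, X, U, S, Q, W]
Visit I; enqueue H → queue [X, U, S, Q, W, H]
Visit X; enqueue P, R, N → queue [U, S, Q, W, H, P, R, N]
Visit U; enqueue V, L → queue [S, Q, W, H, P, R, N, V, L]
Visit S; enqueue O → queue [Q, W, H, P, R, N, V, L, O]
Visit Q; enqueue T → queue [W, H, P, R, N, V, L, O, T]
Visit W; enqueue J → queue [H, P, R, N, V, L, O, T, J]
Visit H → queue [P, R, N, V, L, O, T, J]
Visit P → queue [R, N, V, L, O, T, J]
Visit R → queue [N, V, L, O, T, J]
Visit N → queue [V, L, O, T, J]
Visit V → queue [L, O, T, J]
Visit L → queue [O, T, J]
Visit O → queue [T, J]
Visit T → queue [J]
Visit J → queue []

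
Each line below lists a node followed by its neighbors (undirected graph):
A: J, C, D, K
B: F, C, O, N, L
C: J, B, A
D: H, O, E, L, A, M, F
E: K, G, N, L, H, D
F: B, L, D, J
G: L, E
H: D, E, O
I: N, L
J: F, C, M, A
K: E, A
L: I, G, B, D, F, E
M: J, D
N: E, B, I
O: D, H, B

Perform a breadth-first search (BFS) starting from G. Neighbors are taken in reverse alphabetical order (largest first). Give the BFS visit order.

G L E I F D B N K H J O M A C

Visit G; enqueue L, E → queue [L, E]
Visit L; enqueue I, F, D, B → queue [E, I, F, D, B]
Visit E; enqueue N, K, H → queue [I, F, D, B, N, K, H]
Visit I → queue [F, D, B, N, K, H]
Visit F; enqueue J → queue [D, B, N, K, H, J]
Visit D; enqueue O, M, A → queue [B, N, K, H, J, O, M, A]
Visit B; enqueue C → queue [N, K, H, J, O, M, A, C]
Visit N → queue [K, H, J, O, M, A, C]
Visit K → queue [H, J, O, M, A, C]
Visit H → queue [J, O, M, A, C]
Visit J → queue [O, M, A, C]
Visit O → queue [M, A, C]
Visit M → queue [A, C]
Visit A → queue [C]
Visit C → queue []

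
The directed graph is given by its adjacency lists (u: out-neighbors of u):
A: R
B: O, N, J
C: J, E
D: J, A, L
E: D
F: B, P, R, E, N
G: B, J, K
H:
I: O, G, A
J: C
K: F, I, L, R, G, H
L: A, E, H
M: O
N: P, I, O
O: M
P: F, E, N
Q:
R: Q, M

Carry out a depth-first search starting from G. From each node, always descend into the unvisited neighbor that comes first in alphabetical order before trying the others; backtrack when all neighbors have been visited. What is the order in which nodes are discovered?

Visit G
G → B
B → J
J → C
C → E
E → D
D → A
A → R
R → M
M → O
R → Q
D → L
L → H
B → N
N → I
N → P
P → F
G → K

G → B → J → C → E → D → A → R → M → O → Q → L → H → N → I → P → F → K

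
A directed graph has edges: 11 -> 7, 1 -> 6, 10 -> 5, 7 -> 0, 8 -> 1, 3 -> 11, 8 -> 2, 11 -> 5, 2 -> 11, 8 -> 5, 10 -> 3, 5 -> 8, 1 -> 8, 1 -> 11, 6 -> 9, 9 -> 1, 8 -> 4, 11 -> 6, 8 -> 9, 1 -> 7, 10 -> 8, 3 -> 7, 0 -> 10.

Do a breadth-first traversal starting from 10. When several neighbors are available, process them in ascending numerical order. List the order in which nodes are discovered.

10, 3, 5, 8, 7, 11, 1, 2, 4, 9, 0, 6

Visit 10; enqueue 3, 5, 8 → queue [3, 5, 8]
Visit 3; enqueue 7, 11 → queue [5, 8, 7, 11]
Visit 5 → queue [8, 7, 11]
Visit 8; enqueue 1, 2, 4, 9 → queue [7, 11, 1, 2, 4, 9]
Visit 7; enqueue 0 → queue [11, 1, 2, 4, 9, 0]
Visit 11; enqueue 6 → queue [1, 2, 4, 9, 0, 6]
Visit 1 → queue [2, 4, 9, 0, 6]
Visit 2 → queue [4, 9, 0, 6]
Visit 4 → queue [9, 0, 6]
Visit 9 → queue [0, 6]
Visit 0 → queue [6]
Visit 6 → queue []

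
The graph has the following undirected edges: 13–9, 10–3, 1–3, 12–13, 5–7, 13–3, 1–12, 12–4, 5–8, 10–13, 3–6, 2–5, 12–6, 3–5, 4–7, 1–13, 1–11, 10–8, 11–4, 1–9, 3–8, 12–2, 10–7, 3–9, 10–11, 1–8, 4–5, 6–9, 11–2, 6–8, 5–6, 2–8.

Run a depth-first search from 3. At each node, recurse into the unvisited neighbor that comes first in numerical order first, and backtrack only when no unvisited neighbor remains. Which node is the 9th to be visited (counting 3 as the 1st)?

Visit 3
3 → 1
1 → 8
8 → 2
2 → 5
5 → 4
4 → 7
7 → 10
10 → 11
10 → 13
13 → 9
9 → 6
6 → 12

Visit order: 3, 1, 8, 2, 5, 4, 7, 10, 11, 13, 9, 6, 12

11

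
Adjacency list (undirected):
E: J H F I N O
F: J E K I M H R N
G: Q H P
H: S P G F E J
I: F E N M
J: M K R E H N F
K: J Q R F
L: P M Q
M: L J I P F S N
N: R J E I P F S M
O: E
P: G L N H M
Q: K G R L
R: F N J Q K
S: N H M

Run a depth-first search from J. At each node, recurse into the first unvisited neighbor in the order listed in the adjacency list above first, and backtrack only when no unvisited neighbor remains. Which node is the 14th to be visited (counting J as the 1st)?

I

Visit J
J → M
M → L
L → P
P → G
G → Q
Q → K
K → R
R → F
F → E
E → H
H → S
S → N
N → I
E → O

Visit order: J, M, L, P, G, Q, K, R, F, E, H, S, N, I, O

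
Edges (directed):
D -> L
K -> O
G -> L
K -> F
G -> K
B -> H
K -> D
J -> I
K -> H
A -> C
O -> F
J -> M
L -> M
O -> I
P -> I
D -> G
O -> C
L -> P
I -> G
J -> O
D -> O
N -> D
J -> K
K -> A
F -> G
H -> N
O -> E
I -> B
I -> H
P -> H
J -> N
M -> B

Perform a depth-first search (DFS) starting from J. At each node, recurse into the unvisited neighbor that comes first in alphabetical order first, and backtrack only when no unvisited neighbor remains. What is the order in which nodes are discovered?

J → I → B → H → N → D → G → K → A → C → F → O → E → L → M → P

Visit J
J → I
I → B
B → H
H → N
N → D
D → G
G → K
K → A
A → C
K → F
K → O
O → E
G → L
L → M
L → P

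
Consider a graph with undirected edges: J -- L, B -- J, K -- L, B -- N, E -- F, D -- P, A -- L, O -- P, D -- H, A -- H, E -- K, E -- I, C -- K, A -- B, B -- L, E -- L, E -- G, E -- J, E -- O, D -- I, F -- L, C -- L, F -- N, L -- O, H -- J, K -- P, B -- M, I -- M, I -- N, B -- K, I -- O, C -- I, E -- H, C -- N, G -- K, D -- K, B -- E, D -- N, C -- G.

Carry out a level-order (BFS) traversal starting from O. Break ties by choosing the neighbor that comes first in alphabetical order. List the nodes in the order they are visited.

O → E → I → L → P → B → F → G → H → J → K → C → D → M → N → A

Visit O; enqueue E, I, L, P → queue [E, I, L, P]
Visit E; enqueue B, F, G, H, J, K → queue [I, L, P, B, F, G, H, J, K]
Visit I; enqueue C, D, M, N → queue [L, P, B, F, G, H, J, K, C, D, M, N]
Visit L; enqueue A → queue [P, B, F, G, H, J, K, C, D, M, N, A]
Visit P → queue [B, F, G, H, J, K, C, D, M, N, A]
Visit B → queue [F, G, H, J, K, C, D, M, N, A]
Visit F → queue [G, H, J, K, C, D, M, N, A]
Visit G → queue [H, J, K, C, D, M, N, A]
Visit H → queue [J, K, C, D, M, N, A]
Visit J → queue [K, C, D, M, N, A]
Visit K → queue [C, D, M, N, A]
Visit C → queue [D, M, N, A]
Visit D → queue [M, N, A]
Visit M → queue [N, A]
Visit N → queue [A]
Visit A → queue []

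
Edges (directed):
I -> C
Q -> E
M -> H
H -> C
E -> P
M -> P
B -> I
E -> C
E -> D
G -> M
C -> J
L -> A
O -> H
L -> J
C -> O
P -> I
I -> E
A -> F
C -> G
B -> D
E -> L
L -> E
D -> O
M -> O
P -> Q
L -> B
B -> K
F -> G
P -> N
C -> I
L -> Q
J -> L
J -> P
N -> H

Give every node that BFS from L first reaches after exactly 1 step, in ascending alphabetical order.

Level 0: L
Level 1: A, B, E, J, Q
Level 2: C, D, F, I, K, P
Level 3: G, N, O
Level 4: H, M

A, B, E, J, Q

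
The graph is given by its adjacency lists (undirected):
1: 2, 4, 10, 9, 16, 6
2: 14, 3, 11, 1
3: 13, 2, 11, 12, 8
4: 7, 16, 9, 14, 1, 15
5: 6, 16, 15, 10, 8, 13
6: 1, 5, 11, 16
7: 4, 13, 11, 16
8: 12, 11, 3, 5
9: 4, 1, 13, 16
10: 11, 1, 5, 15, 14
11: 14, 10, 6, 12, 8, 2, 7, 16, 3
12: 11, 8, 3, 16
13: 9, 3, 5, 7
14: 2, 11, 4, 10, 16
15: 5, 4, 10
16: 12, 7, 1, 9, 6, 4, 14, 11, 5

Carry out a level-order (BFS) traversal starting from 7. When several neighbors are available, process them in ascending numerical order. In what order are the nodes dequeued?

7 -> 4 -> 11 -> 13 -> 16 -> 1 -> 9 -> 14 -> 15 -> 2 -> 3 -> 6 -> 8 -> 10 -> 12 -> 5

Visit 7; enqueue 4, 11, 13, 16 → queue [4, 11, 13, 16]
Visit 4; enqueue 1, 9, 14, 15 → queue [11, 13, 16, 1, 9, 14, 15]
Visit 11; enqueue 2, 3, 6, 8, 10, 12 → queue [13, 16, 1, 9, 14, 15, 2, 3, 6, 8, 10, 12]
Visit 13; enqueue 5 → queue [16, 1, 9, 14, 15, 2, 3, 6, 8, 10, 12, 5]
Visit 16 → queue [1, 9, 14, 15, 2, 3, 6, 8, 10, 12, 5]
Visit 1 → queue [9, 14, 15, 2, 3, 6, 8, 10, 12, 5]
Visit 9 → queue [14, 15, 2, 3, 6, 8, 10, 12, 5]
Visit 14 → queue [15, 2, 3, 6, 8, 10, 12, 5]
Visit 15 → queue [2, 3, 6, 8, 10, 12, 5]
Visit 2 → queue [3, 6, 8, 10, 12, 5]
Visit 3 → queue [6, 8, 10, 12, 5]
Visit 6 → queue [8, 10, 12, 5]
Visit 8 → queue [10, 12, 5]
Visit 10 → queue [12, 5]
Visit 12 → queue [5]
Visit 5 → queue []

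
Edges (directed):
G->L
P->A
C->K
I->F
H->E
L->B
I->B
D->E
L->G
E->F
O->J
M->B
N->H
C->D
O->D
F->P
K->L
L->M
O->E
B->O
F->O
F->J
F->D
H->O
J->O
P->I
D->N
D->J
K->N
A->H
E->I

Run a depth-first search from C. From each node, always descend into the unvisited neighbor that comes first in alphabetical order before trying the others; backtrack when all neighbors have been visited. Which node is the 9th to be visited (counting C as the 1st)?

H

Visit C
C → D
D → E
E → F
F → J
J → O
F → P
P → A
A → H
P → I
I → B
D → N
C → K
K → L
L → G
L → M

Visit order: C, D, E, F, J, O, P, A, H, I, B, N, K, L, G, M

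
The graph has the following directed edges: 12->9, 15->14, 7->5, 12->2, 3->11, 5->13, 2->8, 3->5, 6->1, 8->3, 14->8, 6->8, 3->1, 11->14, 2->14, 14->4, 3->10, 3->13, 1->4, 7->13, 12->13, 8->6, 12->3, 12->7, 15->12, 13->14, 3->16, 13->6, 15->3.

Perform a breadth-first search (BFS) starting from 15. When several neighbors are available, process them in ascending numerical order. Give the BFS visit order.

Visit 15; enqueue 3, 12, 14 → queue [3, 12, 14]
Visit 3; enqueue 1, 5, 10, 11, 13, 16 → queue [12, 14, 1, 5, 10, 11, 13, 16]
Visit 12; enqueue 2, 7, 9 → queue [14, 1, 5, 10, 11, 13, 16, 2, 7, 9]
Visit 14; enqueue 4, 8 → queue [1, 5, 10, 11, 13, 16, 2, 7, 9, 4, 8]
Visit 1 → queue [5, 10, 11, 13, 16, 2, 7, 9, 4, 8]
Visit 5 → queue [10, 11, 13, 16, 2, 7, 9, 4, 8]
Visit 10 → queue [11, 13, 16, 2, 7, 9, 4, 8]
Visit 11 → queue [13, 16, 2, 7, 9, 4, 8]
Visit 13; enqueue 6 → queue [16, 2, 7, 9, 4, 8, 6]
Visit 16 → queue [2, 7, 9, 4, 8, 6]
Visit 2 → queue [7, 9, 4, 8, 6]
Visit 7 → queue [9, 4, 8, 6]
Visit 9 → queue [4, 8, 6]
Visit 4 → queue [8, 6]
Visit 8 → queue [6]
Visit 6 → queue []

15 → 3 → 12 → 14 → 1 → 5 → 10 → 11 → 13 → 16 → 2 → 7 → 9 → 4 → 8 → 6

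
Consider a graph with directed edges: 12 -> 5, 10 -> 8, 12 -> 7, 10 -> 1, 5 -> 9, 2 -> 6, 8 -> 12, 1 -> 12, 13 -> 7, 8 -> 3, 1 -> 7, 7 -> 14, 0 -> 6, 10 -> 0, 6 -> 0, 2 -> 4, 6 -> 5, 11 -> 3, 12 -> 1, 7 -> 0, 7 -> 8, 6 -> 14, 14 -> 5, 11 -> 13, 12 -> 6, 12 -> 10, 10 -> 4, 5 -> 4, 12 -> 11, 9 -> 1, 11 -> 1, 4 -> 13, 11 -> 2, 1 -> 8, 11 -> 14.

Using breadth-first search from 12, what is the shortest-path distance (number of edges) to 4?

2

Level 0: 12
Level 1: 1, 5, 6, 7, 10, 11
Level 2: 0, 2, 3, 4, 8, 9, 13, 14
4 first appears at level 2.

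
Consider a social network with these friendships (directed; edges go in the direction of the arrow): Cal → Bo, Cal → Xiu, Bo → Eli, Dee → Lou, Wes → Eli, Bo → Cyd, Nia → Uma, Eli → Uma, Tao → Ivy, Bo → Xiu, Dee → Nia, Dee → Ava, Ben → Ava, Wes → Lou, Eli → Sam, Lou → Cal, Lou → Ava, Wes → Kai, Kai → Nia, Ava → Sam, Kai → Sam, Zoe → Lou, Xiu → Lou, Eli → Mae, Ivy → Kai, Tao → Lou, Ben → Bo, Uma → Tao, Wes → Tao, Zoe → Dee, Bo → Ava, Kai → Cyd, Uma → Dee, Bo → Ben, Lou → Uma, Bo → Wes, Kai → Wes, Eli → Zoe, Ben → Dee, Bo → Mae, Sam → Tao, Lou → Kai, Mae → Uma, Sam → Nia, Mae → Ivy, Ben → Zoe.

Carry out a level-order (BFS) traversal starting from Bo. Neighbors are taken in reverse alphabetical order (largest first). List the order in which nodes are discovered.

Visit Bo; enqueue Xiu, Wes, Mae, Eli, Cyd, Ben, Ava → queue [Xiu, Wes, Mae, Eli, Cyd, Ben, Ava]
Visit Xiu; enqueue Lou → queue [Wes, Mae, Eli, Cyd, Ben, Ava, Lou]
Visit Wes; enqueue Tao, Kai → queue [Mae, Eli, Cyd, Ben, Ava, Lou, Tao, Kai]
Visit Mae; enqueue Uma, Ivy → queue [Eli, Cyd, Ben, Ava, Lou, Tao, Kai, Uma, Ivy]
Visit Eli; enqueue Zoe, Sam → queue [Cyd, Ben, Ava, Lou, Tao, Kai, Uma, Ivy, Zoe, Sam]
Visit Cyd → queue [Ben, Ava, Lou, Tao, Kai, Uma, Ivy, Zoe, Sam]
Visit Ben; enqueue Dee → queue [Ava, Lou, Tao, Kai, Uma, Ivy, Zoe, Sam, Dee]
Visit Ava → queue [Lou, Tao, Kai, Uma, Ivy, Zoe, Sam, Dee]
Visit Lou; enqueue Cal → queue [Tao, Kai, Uma, Ivy, Zoe, Sam, Dee, Cal]
Visit Tao → queue [Kai, Uma, Ivy, Zoe, Sam, Dee, Cal]
Visit Kai; enqueue Nia → queue [Uma, Ivy, Zoe, Sam, Dee, Cal, Nia]
Visit Uma → queue [Ivy, Zoe, Sam, Dee, Cal, Nia]
Visit Ivy → queue [Zoe, Sam, Dee, Cal, Nia]
Visit Zoe → queue [Sam, Dee, Cal, Nia]
Visit Sam → queue [Dee, Cal, Nia]
Visit Dee → queue [Cal, Nia]
Visit Cal → queue [Nia]
Visit Nia → queue []

Bo → Xiu → Wes → Mae → Eli → Cyd → Ben → Ava → Lou → Tao → Kai → Uma → Ivy → Zoe → Sam → Dee → Cal → Nia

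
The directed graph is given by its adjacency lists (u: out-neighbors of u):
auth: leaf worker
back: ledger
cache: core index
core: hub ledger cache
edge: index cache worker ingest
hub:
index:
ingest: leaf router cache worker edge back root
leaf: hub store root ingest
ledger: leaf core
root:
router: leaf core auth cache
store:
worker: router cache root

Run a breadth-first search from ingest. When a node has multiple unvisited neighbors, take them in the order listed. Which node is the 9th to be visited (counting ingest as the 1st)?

Visit ingest; enqueue leaf, router, cache, worker, edge, back, root → queue [leaf, router, cache, worker, edge, back, root]
Visit leaf; enqueue hub, store → queue [router, cache, worker, edge, back, root, hub, store]
Visit router; enqueue core, auth → queue [cache, worker, edge, back, root, hub, store, core, auth]
Visit cache; enqueue index → queue [worker, edge, back, root, hub, store, core, auth, index]
Visit worker → queue [edge, back, root, hub, store, core, auth, index]
Visit edge → queue [back, root, hub, store, core, auth, index]
Visit back; enqueue ledger → queue [root, hub, store, core, auth, index, ledger]
Visit root → queue [hub, store, core, auth, index, ledger]
Visit hub → queue [store, core, auth, index, ledger]
Visit store → queue [core, auth, index, ledger]
Visit core → queue [auth, index, ledger]
Visit auth → queue [index, ledger]
Visit index → queue [ledger]
Visit ledger → queue []

Visit order: ingest, leaf, router, cache, worker, edge, back, root, hub, store, core, auth, index, ledger

hub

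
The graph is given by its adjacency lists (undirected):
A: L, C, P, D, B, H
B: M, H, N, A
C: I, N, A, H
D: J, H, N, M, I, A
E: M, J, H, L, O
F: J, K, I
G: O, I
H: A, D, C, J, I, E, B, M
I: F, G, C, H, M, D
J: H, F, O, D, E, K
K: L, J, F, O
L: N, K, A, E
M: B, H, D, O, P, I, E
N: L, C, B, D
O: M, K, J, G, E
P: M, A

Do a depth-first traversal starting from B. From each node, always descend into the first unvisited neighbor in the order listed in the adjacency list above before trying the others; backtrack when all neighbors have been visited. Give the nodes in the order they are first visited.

Visit B
B → M
M → H
H → A
A → L
L → N
N → C
C → I
I → F
F → J
J → O
O → K
O → G
O → E
J → D
A → P

B -> M -> H -> A -> L -> N -> C -> I -> F -> J -> O -> K -> G -> E -> D -> P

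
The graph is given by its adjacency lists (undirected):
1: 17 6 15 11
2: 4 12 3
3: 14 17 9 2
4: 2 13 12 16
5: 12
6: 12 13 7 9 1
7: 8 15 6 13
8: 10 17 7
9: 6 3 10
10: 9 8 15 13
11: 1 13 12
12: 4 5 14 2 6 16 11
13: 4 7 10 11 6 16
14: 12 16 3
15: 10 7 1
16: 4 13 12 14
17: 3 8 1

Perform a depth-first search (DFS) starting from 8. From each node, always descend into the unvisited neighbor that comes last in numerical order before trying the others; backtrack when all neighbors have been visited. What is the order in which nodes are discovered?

Visit 8
8 → 17
17 → 3
3 → 14
14 → 16
16 → 13
13 → 11
11 → 12
12 → 6
6 → 9
9 → 10
10 → 15
15 → 7
15 → 1
12 → 5
12 → 4
4 → 2

8 → 17 → 3 → 14 → 16 → 13 → 11 → 12 → 6 → 9 → 10 → 15 → 7 → 1 → 5 → 4 → 2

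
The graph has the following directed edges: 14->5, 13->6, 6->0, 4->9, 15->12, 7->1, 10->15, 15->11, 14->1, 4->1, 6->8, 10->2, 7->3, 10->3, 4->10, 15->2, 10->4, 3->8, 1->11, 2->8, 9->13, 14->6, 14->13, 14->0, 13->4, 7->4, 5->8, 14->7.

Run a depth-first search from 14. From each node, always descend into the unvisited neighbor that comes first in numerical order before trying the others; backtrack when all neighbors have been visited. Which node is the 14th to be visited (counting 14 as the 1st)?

Visit 14
14 → 0
14 → 1
1 → 11
14 → 5
5 → 8
14 → 6
14 → 7
7 → 3
7 → 4
4 → 9
9 → 13
4 → 10
10 → 2
10 → 15
15 → 12

Visit order: 14, 0, 1, 11, 5, 8, 6, 7, 3, 4, 9, 13, 10, 2, 15, 12

2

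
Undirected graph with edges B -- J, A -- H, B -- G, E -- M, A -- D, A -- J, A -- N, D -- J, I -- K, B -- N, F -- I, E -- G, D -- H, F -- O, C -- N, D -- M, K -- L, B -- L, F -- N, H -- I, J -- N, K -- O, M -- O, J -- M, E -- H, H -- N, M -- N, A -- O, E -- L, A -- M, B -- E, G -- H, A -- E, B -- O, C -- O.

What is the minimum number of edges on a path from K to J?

3

Level 0: K
Level 1: I, L, O
Level 2: A, B, C, E, F, H, M
Level 3: D, G, J, N
J first appears at level 3.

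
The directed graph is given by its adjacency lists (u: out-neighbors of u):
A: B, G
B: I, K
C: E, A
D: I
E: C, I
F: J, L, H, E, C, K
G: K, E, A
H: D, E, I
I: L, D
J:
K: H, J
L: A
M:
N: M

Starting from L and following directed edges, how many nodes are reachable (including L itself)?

BFS from L visits: L, A, B, G, I, K, E, D, H, J, C
Reachable nodes: 11 of 14 total.

11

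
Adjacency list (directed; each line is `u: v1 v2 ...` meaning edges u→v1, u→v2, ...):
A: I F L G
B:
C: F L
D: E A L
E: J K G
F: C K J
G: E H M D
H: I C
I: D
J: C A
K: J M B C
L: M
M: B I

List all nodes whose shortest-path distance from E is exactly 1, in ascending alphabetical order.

G, J, K

Level 0: E
Level 1: G, J, K
Level 2: A, B, C, D, H, M
Level 3: F, I, L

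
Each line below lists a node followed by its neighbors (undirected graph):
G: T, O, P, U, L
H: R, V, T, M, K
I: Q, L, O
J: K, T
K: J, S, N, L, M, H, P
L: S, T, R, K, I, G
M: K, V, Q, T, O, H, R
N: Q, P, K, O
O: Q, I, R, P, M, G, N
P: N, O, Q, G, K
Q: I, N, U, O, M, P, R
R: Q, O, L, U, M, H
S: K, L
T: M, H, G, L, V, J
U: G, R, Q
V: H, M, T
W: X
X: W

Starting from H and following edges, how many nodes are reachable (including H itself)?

16

BFS from H visits: H, V, T, R, M, K, L, J, G, U, Q, O, S, P, N, I
Reachable nodes: 16 of 18 total.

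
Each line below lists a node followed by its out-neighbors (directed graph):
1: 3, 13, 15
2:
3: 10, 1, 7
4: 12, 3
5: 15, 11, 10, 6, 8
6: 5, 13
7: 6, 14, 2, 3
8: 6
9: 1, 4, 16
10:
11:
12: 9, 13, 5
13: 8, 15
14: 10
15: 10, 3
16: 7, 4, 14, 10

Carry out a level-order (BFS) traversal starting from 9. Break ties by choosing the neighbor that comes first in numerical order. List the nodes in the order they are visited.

9 1 4 16 3 13 15 12 7 10 14 8 5 2 6 11

Visit 9; enqueue 1, 4, 16 → queue [1, 4, 16]
Visit 1; enqueue 3, 13, 15 → queue [4, 16, 3, 13, 15]
Visit 4; enqueue 12 → queue [16, 3, 13, 15, 12]
Visit 16; enqueue 7, 10, 14 → queue [3, 13, 15, 12, 7, 10, 14]
Visit 3 → queue [13, 15, 12, 7, 10, 14]
Visit 13; enqueue 8 → queue [15, 12, 7, 10, 14, 8]
Visit 15 → queue [12, 7, 10, 14, 8]
Visit 12; enqueue 5 → queue [7, 10, 14, 8, 5]
Visit 7; enqueue 2, 6 → queue [10, 14, 8, 5, 2, 6]
Visit 10 → queue [14, 8, 5, 2, 6]
Visit 14 → queue [8, 5, 2, 6]
Visit 8 → queue [5, 2, 6]
Visit 5; enqueue 11 → queue [2, 6, 11]
Visit 2 → queue [6, 11]
Visit 6 → queue [11]
Visit 11 → queue []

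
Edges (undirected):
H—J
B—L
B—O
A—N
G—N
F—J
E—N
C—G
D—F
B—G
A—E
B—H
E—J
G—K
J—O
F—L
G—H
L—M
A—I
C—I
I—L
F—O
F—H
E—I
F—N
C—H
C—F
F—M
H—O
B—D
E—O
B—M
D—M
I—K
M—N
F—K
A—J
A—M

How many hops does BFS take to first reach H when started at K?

Level 0: K
Level 1: F, G, I
Level 2: A, B, C, D, E, H, J, L, M, N, O
H first appears at level 2.

2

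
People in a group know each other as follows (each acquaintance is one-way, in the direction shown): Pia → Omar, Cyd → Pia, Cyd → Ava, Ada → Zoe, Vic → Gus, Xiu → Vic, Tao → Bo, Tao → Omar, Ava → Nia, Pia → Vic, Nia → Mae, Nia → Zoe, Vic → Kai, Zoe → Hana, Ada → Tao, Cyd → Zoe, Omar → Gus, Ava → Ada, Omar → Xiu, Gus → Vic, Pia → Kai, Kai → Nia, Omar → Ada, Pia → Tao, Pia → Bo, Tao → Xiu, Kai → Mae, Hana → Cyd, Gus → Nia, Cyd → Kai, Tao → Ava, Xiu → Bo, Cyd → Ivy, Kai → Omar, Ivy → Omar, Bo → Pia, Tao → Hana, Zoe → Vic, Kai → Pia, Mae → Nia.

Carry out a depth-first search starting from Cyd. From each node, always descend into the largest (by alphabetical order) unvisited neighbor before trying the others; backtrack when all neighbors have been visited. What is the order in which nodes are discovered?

Visit Cyd
Cyd → Zoe
Zoe → Vic
Vic → Kai
Kai → Pia
Pia → Tao
Tao → Xiu
Xiu → Bo
Tao → Omar
Omar → Gus
Gus → Nia
Nia → Mae
Omar → Ada
Tao → Hana
Tao → Ava
Cyd → Ivy

Cyd -> Zoe -> Vic -> Kai -> Pia -> Tao -> Xiu -> Bo -> Omar -> Gus -> Nia -> Mae -> Ada -> Hana -> Ava -> Ivy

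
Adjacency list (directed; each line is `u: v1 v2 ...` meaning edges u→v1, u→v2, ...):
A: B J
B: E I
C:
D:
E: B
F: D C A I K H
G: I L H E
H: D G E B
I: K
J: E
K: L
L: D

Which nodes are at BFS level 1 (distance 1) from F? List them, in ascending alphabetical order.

Level 0: F
Level 1: A, C, D, H, I, K
Level 2: B, E, G, J, L

A, C, D, H, I, K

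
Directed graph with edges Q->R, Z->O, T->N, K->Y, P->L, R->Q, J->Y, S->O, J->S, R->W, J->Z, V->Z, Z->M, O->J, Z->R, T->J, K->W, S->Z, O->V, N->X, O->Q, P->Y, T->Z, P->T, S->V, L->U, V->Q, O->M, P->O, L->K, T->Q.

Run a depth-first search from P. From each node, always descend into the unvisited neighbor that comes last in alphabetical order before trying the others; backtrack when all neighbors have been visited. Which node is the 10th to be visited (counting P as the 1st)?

M

Visit P
P → Y
P → T
T → Z
Z → R
R → W
R → Q
Z → O
O → V
O → M
O → J
J → S
T → N
N → X
P → L
L → U
L → K

Visit order: P, Y, T, Z, R, W, Q, O, V, M, J, S, N, X, L, U, K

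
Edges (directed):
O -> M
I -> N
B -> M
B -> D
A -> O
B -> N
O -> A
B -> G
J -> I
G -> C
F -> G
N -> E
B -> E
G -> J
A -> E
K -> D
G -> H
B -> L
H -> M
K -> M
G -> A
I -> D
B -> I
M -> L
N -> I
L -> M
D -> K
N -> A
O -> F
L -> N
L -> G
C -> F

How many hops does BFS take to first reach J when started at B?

2

Level 0: B
Level 1: D, E, G, I, L, M, N
Level 2: A, C, H, J, K
Level 3: F, O
J first appears at level 2.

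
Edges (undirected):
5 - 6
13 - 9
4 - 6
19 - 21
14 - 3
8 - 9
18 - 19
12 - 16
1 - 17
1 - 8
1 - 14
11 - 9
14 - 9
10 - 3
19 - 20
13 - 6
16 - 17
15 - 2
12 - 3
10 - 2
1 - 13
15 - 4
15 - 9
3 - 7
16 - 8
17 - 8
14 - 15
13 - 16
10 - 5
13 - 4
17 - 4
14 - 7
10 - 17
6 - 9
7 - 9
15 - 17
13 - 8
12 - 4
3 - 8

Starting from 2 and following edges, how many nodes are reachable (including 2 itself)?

BFS from 2 visits: 2, 10, 15, 3, 5, 17, 4, 9, 14, 7, 8, 12, 6, 1, 16, 13, 11
Reachable nodes: 17 of 21 total.

17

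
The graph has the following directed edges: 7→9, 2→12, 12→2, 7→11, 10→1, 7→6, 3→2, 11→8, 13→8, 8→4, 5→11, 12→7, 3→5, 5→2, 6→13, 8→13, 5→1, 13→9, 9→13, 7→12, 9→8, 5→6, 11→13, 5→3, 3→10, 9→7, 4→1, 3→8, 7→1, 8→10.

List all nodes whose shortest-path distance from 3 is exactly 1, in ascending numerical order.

Level 0: 3
Level 1: 2, 5, 8, 10
Level 2: 1, 4, 6, 11, 12, 13
Level 3: 7, 9

2, 5, 8, 10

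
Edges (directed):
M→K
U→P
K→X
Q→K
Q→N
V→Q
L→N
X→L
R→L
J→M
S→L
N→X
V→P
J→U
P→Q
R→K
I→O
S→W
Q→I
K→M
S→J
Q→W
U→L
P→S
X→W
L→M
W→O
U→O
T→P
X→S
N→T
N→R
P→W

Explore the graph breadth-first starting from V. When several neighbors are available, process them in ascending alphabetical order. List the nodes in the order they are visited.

V P Q S W I K N J L O M X R T U

Visit V; enqueue P, Q → queue [P, Q]
Visit P; enqueue S, W → queue [Q, S, W]
Visit Q; enqueue I, K, N → queue [S, W, I, K, N]
Visit S; enqueue J, L → queue [W, I, K, N, J, L]
Visit W; enqueue O → queue [I, K, N, J, L, O]
Visit I → queue [K, N, J, L, O]
Visit K; enqueue M, X → queue [N, J, L, O, M, X]
Visit N; enqueue R, T → queue [J, L, O, M, X, R, T]
Visit J; enqueue U → queue [L, O, M, X, R, T, U]
Visit L → queue [O, M, X, R, T, U]
Visit O → queue [M, X, R, T, U]
Visit M → queue [X, R, T, U]
Visit X → queue [R, T, U]
Visit R → queue [T, U]
Visit T → queue [U]
Visit U → queue []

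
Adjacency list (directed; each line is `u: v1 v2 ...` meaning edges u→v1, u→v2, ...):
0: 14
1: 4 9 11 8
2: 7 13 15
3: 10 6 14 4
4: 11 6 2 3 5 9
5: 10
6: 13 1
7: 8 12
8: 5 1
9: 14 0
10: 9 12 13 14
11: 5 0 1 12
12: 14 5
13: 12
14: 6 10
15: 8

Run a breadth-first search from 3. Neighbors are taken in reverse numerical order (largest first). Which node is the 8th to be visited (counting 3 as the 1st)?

Visit 3; enqueue 14, 10, 6, 4 → queue [14, 10, 6, 4]
Visit 14 → queue [10, 6, 4]
Visit 10; enqueue 13, 12, 9 → queue [6, 4, 13, 12, 9]
Visit 6; enqueue 1 → queue [4, 13, 12, 9, 1]
Visit 4; enqueue 11, 5, 2 → queue [13, 12, 9, 1, 11, 5, 2]
Visit 13 → queue [12, 9, 1, 11, 5, 2]
Visit 12 → queue [9, 1, 11, 5, 2]
Visit 9; enqueue 0 → queue [1, 11, 5, 2, 0]
Visit 1; enqueue 8 → queue [11, 5, 2, 0, 8]
Visit 11 → queue [5, 2, 0, 8]
Visit 5 → queue [2, 0, 8]
Visit 2; enqueue 15, 7 → queue [0, 8, 15, 7]
Visit 0 → queue [8, 15, 7]
Visit 8 → queue [15, 7]
Visit 15 → queue [7]
Visit 7 → queue []

Visit order: 3, 14, 10, 6, 4, 13, 12, 9, 1, 11, 5, 2, 0, 8, 15, 7

9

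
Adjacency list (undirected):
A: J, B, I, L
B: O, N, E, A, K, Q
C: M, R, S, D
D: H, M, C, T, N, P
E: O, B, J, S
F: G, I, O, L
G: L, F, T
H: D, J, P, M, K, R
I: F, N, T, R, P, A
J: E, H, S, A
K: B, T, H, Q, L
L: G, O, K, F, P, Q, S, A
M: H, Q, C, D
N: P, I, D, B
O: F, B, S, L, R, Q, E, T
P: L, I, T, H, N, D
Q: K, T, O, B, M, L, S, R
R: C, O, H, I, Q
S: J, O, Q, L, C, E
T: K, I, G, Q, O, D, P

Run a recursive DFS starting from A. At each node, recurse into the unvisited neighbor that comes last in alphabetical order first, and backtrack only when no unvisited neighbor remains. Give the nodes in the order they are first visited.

A, L, S, Q, T, P, N, I, R, O, F, G, E, J, H, M, D, C, K, B

Visit A
A → L
L → S
S → Q
Q → T
T → P
P → N
N → I
I → R
R → O
O → F
F → G
O → E
E → J
J → H
H → M
M → D
D → C
H → K
K → B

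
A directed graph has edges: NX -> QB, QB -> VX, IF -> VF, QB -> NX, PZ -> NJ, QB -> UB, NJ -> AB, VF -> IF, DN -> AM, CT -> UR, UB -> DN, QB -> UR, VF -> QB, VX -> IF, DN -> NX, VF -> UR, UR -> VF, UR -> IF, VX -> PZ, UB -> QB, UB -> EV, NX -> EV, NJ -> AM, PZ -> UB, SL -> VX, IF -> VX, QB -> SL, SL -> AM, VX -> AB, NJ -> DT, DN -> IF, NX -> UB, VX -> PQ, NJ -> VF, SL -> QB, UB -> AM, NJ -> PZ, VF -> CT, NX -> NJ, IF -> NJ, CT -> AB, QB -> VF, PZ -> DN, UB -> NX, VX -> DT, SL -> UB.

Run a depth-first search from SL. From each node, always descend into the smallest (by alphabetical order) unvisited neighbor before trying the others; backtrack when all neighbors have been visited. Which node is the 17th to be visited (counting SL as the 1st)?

UB

Visit SL
SL → AM
SL → QB
QB → NX
NX → EV
NX → NJ
NJ → AB
NJ → DT
NJ → PZ
PZ → DN
DN → IF
IF → VF
VF → CT
CT → UR
IF → VX
VX → PQ
PZ → UB

Visit order: SL, AM, QB, NX, EV, NJ, AB, DT, PZ, DN, IF, VF, CT, UR, VX, PQ, UB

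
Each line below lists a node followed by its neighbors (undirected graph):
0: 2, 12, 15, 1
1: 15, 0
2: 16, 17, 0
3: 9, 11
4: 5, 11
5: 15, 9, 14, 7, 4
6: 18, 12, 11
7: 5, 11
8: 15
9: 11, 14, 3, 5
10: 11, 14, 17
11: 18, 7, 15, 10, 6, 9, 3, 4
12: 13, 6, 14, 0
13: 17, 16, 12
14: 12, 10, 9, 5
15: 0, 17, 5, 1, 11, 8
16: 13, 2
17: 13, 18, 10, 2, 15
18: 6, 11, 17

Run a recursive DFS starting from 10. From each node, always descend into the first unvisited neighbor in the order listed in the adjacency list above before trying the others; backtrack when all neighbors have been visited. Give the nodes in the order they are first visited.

Visit 10
10 → 11
11 → 18
18 → 6
6 → 12
12 → 13
13 → 17
17 → 2
2 → 16
2 → 0
0 → 15
15 → 5
5 → 9
9 → 14
9 → 3
5 → 7
5 → 4
15 → 1
15 → 8

10, 11, 18, 6, 12, 13, 17, 2, 16, 0, 15, 5, 9, 14, 3, 7, 4, 1, 8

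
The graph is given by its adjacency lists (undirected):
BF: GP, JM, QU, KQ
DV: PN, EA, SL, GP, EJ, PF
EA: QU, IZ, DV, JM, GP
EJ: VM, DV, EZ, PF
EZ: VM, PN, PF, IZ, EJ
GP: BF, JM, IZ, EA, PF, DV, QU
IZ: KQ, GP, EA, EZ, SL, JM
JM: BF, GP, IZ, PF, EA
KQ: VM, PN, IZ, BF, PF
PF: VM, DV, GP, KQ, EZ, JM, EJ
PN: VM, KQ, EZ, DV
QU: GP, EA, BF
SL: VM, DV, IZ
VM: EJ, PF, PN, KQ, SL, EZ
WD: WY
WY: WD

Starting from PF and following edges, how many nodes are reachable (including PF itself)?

14

BFS from PF visits: PF, VM, KQ, JM, GP, EZ, EJ, DV, SL, PN, IZ, BF, EA, QU
Reachable nodes: 14 of 16 total.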